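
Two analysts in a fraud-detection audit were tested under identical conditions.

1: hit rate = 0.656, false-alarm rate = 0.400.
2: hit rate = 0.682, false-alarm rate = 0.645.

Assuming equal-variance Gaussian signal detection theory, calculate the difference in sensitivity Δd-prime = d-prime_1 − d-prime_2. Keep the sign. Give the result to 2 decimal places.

Δd-prime = 0.55

1: z(0.656) = 0.402, z(0.400) = -0.253, d' = 0.655
2: z(0.682) = 0.473, z(0.645) = 0.372, d' = 0.101
Δd' = d'_1 − d'_2 = 0.655 − 0.101 = 0.554
1 has the higher sensitivity.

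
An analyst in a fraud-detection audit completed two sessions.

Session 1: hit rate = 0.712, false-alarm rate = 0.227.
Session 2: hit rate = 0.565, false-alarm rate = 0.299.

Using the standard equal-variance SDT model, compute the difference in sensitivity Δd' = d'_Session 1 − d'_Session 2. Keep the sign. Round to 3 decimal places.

Session 1: z(0.712) = 0.5592, z(0.227) = -0.7488, d' = 1.3080
Session 2: z(0.565) = 0.1637, z(0.299) = -0.5273, d' = 0.6910
Δd' = d'_Session 1 − d'_Session 2 = 1.3080 − 0.6910 = 0.6170
Session 1 has the higher sensitivity.

Δd' = 0.617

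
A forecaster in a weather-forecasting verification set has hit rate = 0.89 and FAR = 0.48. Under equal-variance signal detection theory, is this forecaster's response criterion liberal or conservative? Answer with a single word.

liberal

z(H) = 1.227, z(FA) = -0.050
c = −½·(z(H) + z(FA)) = -0.5885
c < 0 → liberal criterion (biased toward responding “yes”).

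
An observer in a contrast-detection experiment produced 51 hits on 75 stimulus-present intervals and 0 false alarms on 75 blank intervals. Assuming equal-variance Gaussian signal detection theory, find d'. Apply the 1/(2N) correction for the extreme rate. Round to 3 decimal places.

d' = 2.942

The false-alarm rate is 0/75 = 0, so apply the 1/(2N) correction: FA → 1/(2·75) = 0.00667.
z(H) = z(0.68000) = 0.4677
z(FA) = z(0.00667) = -2.4746
d' = 0.4677 − (-2.4746) = 2.9423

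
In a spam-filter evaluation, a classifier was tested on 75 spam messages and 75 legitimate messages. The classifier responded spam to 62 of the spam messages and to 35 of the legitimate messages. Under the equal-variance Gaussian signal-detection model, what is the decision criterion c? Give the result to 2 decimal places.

c = -0.43

H = 62/75 = 0.8267
FA = 35/75 = 0.4667
z(H) = 0.9412
z(FA) = -0.0836
c = −½·[z(H) + z(FA)] = −0.5 × (0.9412 + (-0.0836)) = -0.4288
c < 0: the classifier has a liberal response bias.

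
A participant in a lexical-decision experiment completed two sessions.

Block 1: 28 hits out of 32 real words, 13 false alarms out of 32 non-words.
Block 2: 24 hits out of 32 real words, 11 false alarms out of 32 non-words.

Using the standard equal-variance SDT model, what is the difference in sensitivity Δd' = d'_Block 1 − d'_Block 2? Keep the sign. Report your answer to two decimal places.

Block 1: z(0.8750) = 1.150, z(0.4062) = -0.237, d' = 1.387
Block 2: z(0.7500) = 0.674, z(0.3438) = -0.402, d' = 1.076
Δd' = d'_Block 1 − d'_Block 2 = 1.387 − 1.076 = 0.311
Block 1 has the higher sensitivity.

Δd' = 0.31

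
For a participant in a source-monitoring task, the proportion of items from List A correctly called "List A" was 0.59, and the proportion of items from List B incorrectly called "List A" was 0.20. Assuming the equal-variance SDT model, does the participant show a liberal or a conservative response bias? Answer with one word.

conservative

z(H) = 0.228, z(FA) = -0.842
c = −½·(z(H) + z(FA)) = 0.307
c > 0 → conservative criterion (biased toward responding “no”).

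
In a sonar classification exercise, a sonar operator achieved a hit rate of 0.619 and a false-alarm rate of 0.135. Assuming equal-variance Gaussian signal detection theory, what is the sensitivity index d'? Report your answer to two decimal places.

d' = 1.41

Φ⁻¹(H) = 0.3029
Φ⁻¹(FA) = -1.1031
d' = z(H) − z(FA) = 0.3029 − (-1.1031) = 1.4060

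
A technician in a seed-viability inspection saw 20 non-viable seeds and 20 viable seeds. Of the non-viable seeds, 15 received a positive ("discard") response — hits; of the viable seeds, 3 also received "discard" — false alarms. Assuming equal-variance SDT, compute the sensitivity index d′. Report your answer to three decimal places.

d′ = 1.711

H = 15/20 = 0.7500
FA = 3/20 = 0.1500
Φ⁻¹(H) = 0.6745
Φ⁻¹(FA) = -1.0364
d' = z(H) − z(FA) = 0.6745 − (-1.0364) = 1.7109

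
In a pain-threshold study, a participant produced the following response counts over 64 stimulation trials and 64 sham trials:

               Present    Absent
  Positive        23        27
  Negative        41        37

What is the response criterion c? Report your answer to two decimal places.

H = 23/64 = 0.3594
FA = 27/64 = 0.4219
z(0.3594) = -0.360, z(0.4219) = -0.197
c = −½·[z(H) + z(FA)] = −0.5 × (-0.360 + (-0.197)) = 0.2785
c > 0: the participant has a conservative response bias.

c = 0.28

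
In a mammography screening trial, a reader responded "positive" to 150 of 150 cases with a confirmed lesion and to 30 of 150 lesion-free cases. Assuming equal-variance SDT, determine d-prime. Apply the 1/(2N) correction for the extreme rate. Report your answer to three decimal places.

The hit rate is 150/150 = 1, so apply the 1/(2N) correction: H → 1 − 1/(2·150) = 0.99667.
z(H) = z(0.99667) = 2.7134
z(FA) = z(0.20000) = -0.8416
d' = 2.7134 − (-0.8416) = 3.5550

d-prime = 3.555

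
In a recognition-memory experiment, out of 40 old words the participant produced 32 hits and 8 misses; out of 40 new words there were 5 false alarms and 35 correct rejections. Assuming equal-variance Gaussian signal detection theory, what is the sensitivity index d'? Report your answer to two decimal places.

H = 32/40 = 0.8000
FA = 5/40 = 0.1250
z(H) = z(0.8000) = 0.8416
z(FA) = z(0.1250) = -1.1503
d' = z(H) − z(FA) = 0.8416 − (-1.1503) = 1.9919

d' = 1.99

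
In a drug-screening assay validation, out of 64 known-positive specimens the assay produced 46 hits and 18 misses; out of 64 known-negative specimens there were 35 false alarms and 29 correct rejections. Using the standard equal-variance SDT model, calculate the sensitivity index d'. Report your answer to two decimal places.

H = 46/64 = 0.7188
FA = 35/64 = 0.5469
z(H) = z(0.7188) = 0.579
z(FA) = z(0.5469) = 0.118
d' = z(H) − z(FA) = 0.579 − 0.118 = 0.461

d' = 0.46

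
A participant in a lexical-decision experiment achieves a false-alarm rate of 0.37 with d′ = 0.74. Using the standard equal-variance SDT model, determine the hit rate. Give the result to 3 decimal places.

z(false-alarm rate) = z(0.37) = -0.3319
z(H) = z(FA) + d' = -0.3319 + 0.74 = 0.4081
hit rate = Φ(0.4081) = 0.6584

hit rate = 0.658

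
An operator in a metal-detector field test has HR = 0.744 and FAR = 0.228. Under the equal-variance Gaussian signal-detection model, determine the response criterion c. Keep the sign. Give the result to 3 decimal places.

Φ⁻¹(H) = 0.6557
Φ⁻¹(FA) = -0.7454
c = −½·[z(H) + z(FA)] = −0.5 × (0.6557 + (-0.7454)) = 0.04485

c = 0.045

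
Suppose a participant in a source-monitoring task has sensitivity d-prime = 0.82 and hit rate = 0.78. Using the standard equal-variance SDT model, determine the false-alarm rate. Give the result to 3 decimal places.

false-alarm rate = 0.481

z(hit rate) = z(0.78) = 0.7722
z(FA) = z(H) − d' = 0.7722 − 0.82 = -0.0478
false-alarm rate = Φ(-0.0478) = 0.4809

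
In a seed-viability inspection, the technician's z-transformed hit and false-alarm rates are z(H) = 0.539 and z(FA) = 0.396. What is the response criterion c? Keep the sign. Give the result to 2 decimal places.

c = -0.47

c = −½·[z(H) + z(FA)] = −½·(0.539 + 0.396) = -0.4675
c < 0: the technician has a liberal response bias.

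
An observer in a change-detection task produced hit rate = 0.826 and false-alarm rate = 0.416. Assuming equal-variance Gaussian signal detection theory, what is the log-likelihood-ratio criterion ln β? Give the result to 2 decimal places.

Φ⁻¹(0.826) = 0.938, Φ⁻¹(0.416) = -0.212
ln β = −½·[z(H)² − z(FA)²] = −0.5 × (0.880 − 0.045) = -0.4175

ln β = -0.42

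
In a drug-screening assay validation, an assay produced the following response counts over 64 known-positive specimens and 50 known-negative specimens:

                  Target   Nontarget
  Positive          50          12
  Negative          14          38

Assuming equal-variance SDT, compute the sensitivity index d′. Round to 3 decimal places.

d′ = 1.483

H = 50/64 = 0.7812
FA = 12/50 = 0.2400
z(0.7812) = 0.7763, z(0.2400) = -0.7063
d' = z(H) − z(FA) = 0.7763 − (-0.7063) = 1.4826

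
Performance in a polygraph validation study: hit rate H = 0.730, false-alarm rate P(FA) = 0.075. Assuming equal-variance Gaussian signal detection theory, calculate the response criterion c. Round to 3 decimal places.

z(H) = z(0.730) = 0.6128
z(FA) = z(0.075) = -1.4395
c = −½·[z(H) + z(FA)] = −0.5 × (0.6128 + (-1.4395)) = 0.41335

c = 0.413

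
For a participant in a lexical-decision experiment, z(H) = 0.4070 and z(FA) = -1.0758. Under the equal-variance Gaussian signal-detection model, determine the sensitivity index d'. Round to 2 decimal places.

d' = z(H) − z(FA) = 0.4070 − (-1.0758) = 1.4828

d' = 1.48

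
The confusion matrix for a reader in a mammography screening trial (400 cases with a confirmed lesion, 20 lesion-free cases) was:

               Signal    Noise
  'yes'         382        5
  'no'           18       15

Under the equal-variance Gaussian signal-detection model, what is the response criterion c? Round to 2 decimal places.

H = 382/400 = 0.9550
FA = 5/20 = 0.2500
Φ⁻¹(0.9550) = 1.6954, Φ⁻¹(0.2500) = -0.6745
c = −½·[z(H) + z(FA)] = −0.5 × (1.6954 + (-0.6745)) = -0.51045
c < 0: the reader has a liberal response bias.

c = -0.51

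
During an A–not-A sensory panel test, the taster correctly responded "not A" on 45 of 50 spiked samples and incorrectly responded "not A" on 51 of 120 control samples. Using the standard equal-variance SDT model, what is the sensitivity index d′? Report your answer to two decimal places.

H = 45/50 = 0.9000
FA = 51/120 = 0.4250
z(H) = z(0.9000) = 1.2816
z(FA) = z(0.4250) = -0.1891
d' = z(H) − z(FA) = 1.2816 − (-0.1891) = 1.4707

d′ = 1.47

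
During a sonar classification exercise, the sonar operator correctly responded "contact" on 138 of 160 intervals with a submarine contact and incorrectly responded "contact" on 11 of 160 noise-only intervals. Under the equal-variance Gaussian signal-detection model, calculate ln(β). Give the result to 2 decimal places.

ln β = 0.51

H = 138/160 = 0.8625
FA = 11/160 = 0.0688
z(H) = 1.092
z(FA) = -1.485
ln β = −½·[z(H)² − z(FA)²] = −0.5 × (1.192 − 2.205) = 0.5065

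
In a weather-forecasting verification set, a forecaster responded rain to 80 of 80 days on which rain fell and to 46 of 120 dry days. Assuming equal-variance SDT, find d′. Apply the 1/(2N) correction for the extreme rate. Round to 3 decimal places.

d′ = 2.794

The hit rate is 80/80 = 1, so apply the 1/(2N) correction: H → 1 − 1/(2·80) = 0.99375.
z(H) = z(0.99375) = 2.4977
z(FA) = z(0.38333) = -0.2967
d' = 2.4977 − (-0.2967) = 2.7944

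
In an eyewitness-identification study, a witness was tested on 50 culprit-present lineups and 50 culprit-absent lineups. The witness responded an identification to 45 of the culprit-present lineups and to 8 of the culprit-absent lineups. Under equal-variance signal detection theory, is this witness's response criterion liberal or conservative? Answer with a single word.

liberal

z(H) = 1.282, z(FA) = -0.994
c = −½·(z(H) + z(FA)) = -0.144
c < 0 → liberal criterion (biased toward responding “yes”).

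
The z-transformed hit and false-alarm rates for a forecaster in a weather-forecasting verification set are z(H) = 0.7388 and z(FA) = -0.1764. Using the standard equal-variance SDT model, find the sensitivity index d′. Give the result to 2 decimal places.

d' = z(H) − z(FA) = 0.7388 − (-0.1764) = 0.9152

d′ = 0.92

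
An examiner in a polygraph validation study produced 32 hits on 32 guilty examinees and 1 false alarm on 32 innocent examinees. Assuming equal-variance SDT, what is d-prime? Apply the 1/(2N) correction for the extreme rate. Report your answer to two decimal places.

d-prime = 4.02

The hit rate is 32/32 = 1, so apply the 1/(2N) correction: H → 1 − 1/(2·32) = 0.98438.
z(H) = z(0.98438) = 2.154
z(FA) = z(0.03125) = -1.863
d' = 2.154 − (-1.863) = 4.017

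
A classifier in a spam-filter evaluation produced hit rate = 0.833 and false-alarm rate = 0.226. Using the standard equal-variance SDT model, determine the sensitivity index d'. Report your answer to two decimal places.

z(0.833) = 0.9661, z(0.226) = -0.7521
d' = z(H) − z(FA) = 0.9661 − (-0.7521) = 1.7182

d' = 1.72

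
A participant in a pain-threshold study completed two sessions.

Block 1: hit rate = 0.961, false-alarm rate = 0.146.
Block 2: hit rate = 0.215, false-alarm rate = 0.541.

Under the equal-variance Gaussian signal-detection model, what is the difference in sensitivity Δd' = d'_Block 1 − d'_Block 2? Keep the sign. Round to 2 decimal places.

Block 1: z(0.961) = 1.762, z(0.146) = -1.054, d' = 2.816
Block 2: z(0.215) = -0.789, z(0.541) = 0.103, d' = -0.892
Δd' = d'_Block 1 − d'_Block 2 = 2.816 − (-0.892) = 3.708
Block 1 has the higher sensitivity.

Δd' = 3.71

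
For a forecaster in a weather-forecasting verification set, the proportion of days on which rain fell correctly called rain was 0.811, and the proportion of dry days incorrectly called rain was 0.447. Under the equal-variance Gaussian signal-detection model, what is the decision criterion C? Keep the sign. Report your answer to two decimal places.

z(0.811) = 0.8816, z(0.447) = -0.1332
c = −½·[z(H) + z(FA)] = −0.5 × (0.8816 + (-0.1332)) = -0.3742
c < 0: the forecaster has a liberal response bias.

C = -0.37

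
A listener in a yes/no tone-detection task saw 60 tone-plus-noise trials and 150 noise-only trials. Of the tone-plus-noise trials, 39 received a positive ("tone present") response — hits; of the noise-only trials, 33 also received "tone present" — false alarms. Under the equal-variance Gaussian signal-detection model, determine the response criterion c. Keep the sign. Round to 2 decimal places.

c = 0.19

H = 39/60 = 0.6500
FA = 33/150 = 0.2200
Φ⁻¹(H) = 0.385
Φ⁻¹(FA) = -0.772
c = −½·[z(H) + z(FA)] = −0.5 × (0.385 + (-0.772)) = 0.1935
c > 0: the listener has a conservative response bias.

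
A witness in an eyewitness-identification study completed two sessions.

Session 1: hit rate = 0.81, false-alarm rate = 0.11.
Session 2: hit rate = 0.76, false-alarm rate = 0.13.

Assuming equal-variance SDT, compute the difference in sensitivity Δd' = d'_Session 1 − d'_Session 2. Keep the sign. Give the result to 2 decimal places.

Δd' = 0.27

Session 1: z(0.81) = 0.878, z(0.11) = -1.227, d' = 2.105
Session 2: z(0.76) = 0.706, z(0.13) = -1.126, d' = 1.832
Δd' = d'_Session 1 − d'_Session 2 = 2.105 − 1.832 = 0.273
Session 1 has the higher sensitivity.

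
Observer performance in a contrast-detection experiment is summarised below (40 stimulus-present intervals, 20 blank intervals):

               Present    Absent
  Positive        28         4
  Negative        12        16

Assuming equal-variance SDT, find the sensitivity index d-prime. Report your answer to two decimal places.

d-prime = 1.37

H = 28/40 = 0.7000
FA = 4/20 = 0.2000
Φ⁻¹(0.7000) = 0.524, Φ⁻¹(0.2000) = -0.842
d' = z(H) − z(FA) = 0.524 − (-0.842) = 1.366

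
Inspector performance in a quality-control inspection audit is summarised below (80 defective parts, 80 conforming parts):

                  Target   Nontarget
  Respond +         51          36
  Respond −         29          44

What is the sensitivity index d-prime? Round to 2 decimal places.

d-prime = 0.48

H = 51/80 = 0.6375
FA = 36/80 = 0.4500
Φ⁻¹(H) = Φ⁻¹(0.6375) = 0.352
Φ⁻¹(FA) = Φ⁻¹(0.4500) = -0.126
d' = z(H) − z(FA) = 0.352 − (-0.126) = 0.478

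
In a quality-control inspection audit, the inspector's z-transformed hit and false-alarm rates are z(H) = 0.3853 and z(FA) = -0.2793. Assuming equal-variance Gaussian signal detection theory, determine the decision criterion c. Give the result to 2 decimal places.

c = −½·[z(H) + z(FA)] = −½·(0.3853 + (-0.2793)) = -0.0530

c = -0.05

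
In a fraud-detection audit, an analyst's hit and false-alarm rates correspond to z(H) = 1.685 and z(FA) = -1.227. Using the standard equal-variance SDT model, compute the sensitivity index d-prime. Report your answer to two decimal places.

d-prime = 2.91

d' = z(H) − z(FA) = 1.685 − (-1.227) = 2.912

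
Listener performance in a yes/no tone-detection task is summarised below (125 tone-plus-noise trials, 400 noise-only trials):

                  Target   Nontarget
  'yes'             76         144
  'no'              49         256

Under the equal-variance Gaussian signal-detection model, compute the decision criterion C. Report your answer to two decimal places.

C = 0.04

H = 76/125 = 0.6080
FA = 144/400 = 0.3600
Φ⁻¹(0.6080) = 0.2741, Φ⁻¹(0.3600) = -0.3585
c = −½·[z(H) + z(FA)] = −0.5 × (0.2741 + (-0.3585)) = 0.0422
c > 0: the listener has a conservative response bias.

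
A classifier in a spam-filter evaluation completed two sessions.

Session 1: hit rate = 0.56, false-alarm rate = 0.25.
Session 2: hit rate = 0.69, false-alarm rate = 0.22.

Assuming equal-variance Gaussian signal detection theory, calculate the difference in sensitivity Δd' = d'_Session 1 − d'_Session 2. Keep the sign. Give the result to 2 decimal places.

Δd' = -0.44

Session 1: z(0.56) = 0.151, z(0.25) = -0.674, d' = 0.825
Session 2: z(0.69) = 0.496, z(0.22) = -0.772, d' = 1.268
Δd' = d'_Session 1 − d'_Session 2 = 0.825 − 1.268 = -0.443
Session 2 has the higher sensitivity.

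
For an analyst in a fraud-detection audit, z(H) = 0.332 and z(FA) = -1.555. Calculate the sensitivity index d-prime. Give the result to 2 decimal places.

d' = z(H) − z(FA) = 0.332 − (-1.555) = 1.887

d-prime = 1.89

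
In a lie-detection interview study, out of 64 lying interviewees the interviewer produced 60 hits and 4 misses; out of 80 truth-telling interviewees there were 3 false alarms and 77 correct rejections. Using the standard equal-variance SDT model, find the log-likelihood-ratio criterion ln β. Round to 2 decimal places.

H = 60/64 = 0.9375
FA = 3/80 = 0.0375
z(H) = 1.534
z(FA) = -1.780
ln β = −½·[z(H)² − z(FA)²] = −0.5 × (2.353 − 3.168) = 0.4075

ln β = 0.41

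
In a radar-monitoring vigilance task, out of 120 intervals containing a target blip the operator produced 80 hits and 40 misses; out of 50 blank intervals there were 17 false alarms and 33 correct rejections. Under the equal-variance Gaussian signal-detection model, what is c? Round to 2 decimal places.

c = -0.01

H = 80/120 = 0.6667
FA = 17/50 = 0.3400
z(H) = z(0.6667) = 0.431
z(FA) = z(0.3400) = -0.412
c = −½·[z(H) + z(FA)] = −0.5 × (0.431 + (-0.412)) = -0.0095
c < 0: the operator has a liberal response bias.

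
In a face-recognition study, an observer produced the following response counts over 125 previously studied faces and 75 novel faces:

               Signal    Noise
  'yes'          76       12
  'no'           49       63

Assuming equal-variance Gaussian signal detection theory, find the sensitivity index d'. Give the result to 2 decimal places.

d' = 1.27

H = 76/125 = 0.6080
FA = 12/75 = 0.1600
z(H) = z(0.6080) = 0.2741
z(FA) = z(0.1600) = -0.9945
d' = z(H) − z(FA) = 0.2741 − (-0.9945) = 1.2686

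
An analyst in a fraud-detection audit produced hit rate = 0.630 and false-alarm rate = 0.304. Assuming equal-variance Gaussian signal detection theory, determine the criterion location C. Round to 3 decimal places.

z(H) = z(0.630) = 0.3319
z(FA) = z(0.304) = -0.5129
c = −½·[z(H) + z(FA)] = −0.5 × (0.3319 + (-0.5129)) = 0.0905

C = 0.091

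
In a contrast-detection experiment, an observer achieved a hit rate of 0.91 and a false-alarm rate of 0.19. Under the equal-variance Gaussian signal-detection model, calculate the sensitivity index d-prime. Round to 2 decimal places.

d-prime = 2.22

z(H) = 1.341
z(FA) = -0.878
d' = z(H) − z(FA) = 1.341 − (-0.878) = 2.219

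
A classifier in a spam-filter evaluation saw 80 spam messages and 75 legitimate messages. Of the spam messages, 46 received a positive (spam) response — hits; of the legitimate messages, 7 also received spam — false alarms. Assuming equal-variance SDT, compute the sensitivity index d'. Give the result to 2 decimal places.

H = 46/80 = 0.5750
FA = 7/75 = 0.0933
Φ⁻¹(H) = Φ⁻¹(0.5750) = 0.189
Φ⁻¹(FA) = Φ⁻¹(0.0933) = -1.321
d' = z(H) − z(FA) = 0.189 − (-1.321) = 1.510

d' = 1.51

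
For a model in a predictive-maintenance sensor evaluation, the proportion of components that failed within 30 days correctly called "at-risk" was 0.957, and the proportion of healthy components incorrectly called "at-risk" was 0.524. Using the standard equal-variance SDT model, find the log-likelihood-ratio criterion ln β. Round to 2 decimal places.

Φ⁻¹(H) = 1.717
Φ⁻¹(FA) = 0.060
ln β = −½·[z(H)² − z(FA)²] = −0.5 × (2.948 − 0.004) = -1.472

ln β = -1.47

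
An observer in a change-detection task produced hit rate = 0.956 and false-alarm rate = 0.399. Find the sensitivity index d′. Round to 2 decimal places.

z(H) = z(0.956) = 1.706
z(FA) = z(0.399) = -0.256
d' = z(H) − z(FA) = 1.706 − (-0.256) = 1.962

d′ = 1.96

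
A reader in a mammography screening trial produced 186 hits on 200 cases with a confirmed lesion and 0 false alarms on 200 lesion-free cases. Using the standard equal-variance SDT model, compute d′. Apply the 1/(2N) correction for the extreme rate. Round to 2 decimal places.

d′ = 4.28

The false-alarm rate is 0/200 = 0, so apply the 1/(2N) correction: FA → 1/(2·200) = 0.00250.
z(H) = z(0.93000) = 1.476
z(FA) = z(0.00250) = -2.807
d' = 1.476 − (-2.807) = 4.283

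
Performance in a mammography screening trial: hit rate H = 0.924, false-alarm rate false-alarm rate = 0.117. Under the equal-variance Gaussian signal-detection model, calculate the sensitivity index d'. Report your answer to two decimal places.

z(0.924) = 1.433, z(0.117) = -1.190
d' = z(H) − z(FA) = 1.433 − (-1.190) = 2.623

d' = 2.62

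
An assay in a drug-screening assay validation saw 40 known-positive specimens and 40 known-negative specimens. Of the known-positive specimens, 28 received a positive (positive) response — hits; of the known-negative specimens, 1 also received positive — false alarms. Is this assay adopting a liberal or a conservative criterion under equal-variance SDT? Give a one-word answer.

conservative

z(H) = 0.524, z(FA) = -1.960
c = −½·(z(H) + z(FA)) = 0.718
c > 0 → conservative criterion (biased toward responding “no”).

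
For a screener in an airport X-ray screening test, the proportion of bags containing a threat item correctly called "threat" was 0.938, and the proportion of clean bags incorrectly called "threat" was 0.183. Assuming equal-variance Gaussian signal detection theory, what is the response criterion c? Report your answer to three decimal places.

c = -0.317

Φ⁻¹(H) = Φ⁻¹(0.938) = 1.5382
Φ⁻¹(FA) = Φ⁻¹(0.183) = -0.9040
c = −½·[z(H) + z(FA)] = −0.5 × (1.5382 + (-0.9040)) = -0.3171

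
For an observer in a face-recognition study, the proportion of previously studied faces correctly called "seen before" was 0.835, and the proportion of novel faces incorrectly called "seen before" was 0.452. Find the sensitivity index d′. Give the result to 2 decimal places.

Φ⁻¹(H) = 0.9741
Φ⁻¹(FA) = -0.1206
d' = z(H) − z(FA) = 0.9741 − (-0.1206) = 1.0947

d′ = 1.09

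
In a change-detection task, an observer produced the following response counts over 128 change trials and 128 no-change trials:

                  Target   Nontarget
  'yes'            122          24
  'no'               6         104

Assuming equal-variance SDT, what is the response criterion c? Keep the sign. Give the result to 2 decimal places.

H = 122/128 = 0.9531
FA = 24/128 = 0.1875
Φ⁻¹(H) = Φ⁻¹(0.9531) = 1.6757
Φ⁻¹(FA) = Φ⁻¹(0.1875) = -0.8871
c = −½·[z(H) + z(FA)] = −0.5 × (1.6757 + (-0.8871)) = -0.3943

c = -0.39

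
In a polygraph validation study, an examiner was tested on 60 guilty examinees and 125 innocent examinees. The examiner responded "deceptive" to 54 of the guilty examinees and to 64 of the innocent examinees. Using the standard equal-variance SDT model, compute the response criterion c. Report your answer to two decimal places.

H = 54/60 = 0.9000
FA = 64/125 = 0.5120
Φ⁻¹(H) = Φ⁻¹(0.9000) = 1.282
Φ⁻¹(FA) = Φ⁻¹(0.5120) = 0.030
c = −½·[z(H) + z(FA)] = −0.5 × (1.282 + 0.030) = -0.656

c = -0.66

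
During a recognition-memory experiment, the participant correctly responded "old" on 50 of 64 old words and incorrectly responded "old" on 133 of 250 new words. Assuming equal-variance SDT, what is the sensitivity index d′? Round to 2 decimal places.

d′ = 0.70

H = 50/64 = 0.7812
FA = 133/250 = 0.5320
z(H) = z(0.7812) = 0.7763
z(FA) = z(0.5320) = 0.0803
d' = z(H) − z(FA) = 0.7763 − 0.0803 = 0.6960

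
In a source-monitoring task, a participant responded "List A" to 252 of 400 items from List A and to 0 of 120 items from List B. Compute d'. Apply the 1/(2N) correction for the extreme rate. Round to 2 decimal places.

The false-alarm rate is 0/120 = 0, so apply the 1/(2N) correction: FA → 1/(2·120) = 0.00417.
z(H) = z(0.63000) = 0.332
z(FA) = z(0.00417) = -2.638
d' = 0.332 − (-2.638) = 2.970

d' = 2.97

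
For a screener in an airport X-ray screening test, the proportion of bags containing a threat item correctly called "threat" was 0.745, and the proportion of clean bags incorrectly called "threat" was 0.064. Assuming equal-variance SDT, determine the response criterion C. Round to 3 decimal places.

C = 0.432

z(H) = 0.6588
z(FA) = -1.5220
c = −½·[z(H) + z(FA)] = −0.5 × (0.6588 + (-1.5220)) = 0.4316
c > 0: the screener has a conservative response bias.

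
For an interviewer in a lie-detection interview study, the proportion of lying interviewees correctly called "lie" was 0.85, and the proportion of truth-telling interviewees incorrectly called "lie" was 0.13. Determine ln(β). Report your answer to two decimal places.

ln β = 0.10

Φ⁻¹(H) = 1.036
Φ⁻¹(FA) = -1.126
ln β = −½·[z(H)² − z(FA)²] = −0.5 × (1.073 − 1.268) = 0.0975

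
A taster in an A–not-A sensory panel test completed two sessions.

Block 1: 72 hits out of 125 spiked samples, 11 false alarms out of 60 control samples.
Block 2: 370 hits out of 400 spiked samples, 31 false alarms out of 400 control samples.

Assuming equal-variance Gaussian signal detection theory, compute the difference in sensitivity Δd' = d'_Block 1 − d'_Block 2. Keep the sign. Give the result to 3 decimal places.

Δd' = -1.767

Block 1: z(0.5760) = 0.1917, z(0.1833) = -0.9029, d' = 1.0946
Block 2: z(0.9250) = 1.4395, z(0.0775) = -1.4221, d' = 2.8616
Δd' = d'_Block 1 − d'_Block 2 = 1.0946 − 2.8616 = -1.7670
Block 2 has the higher sensitivity.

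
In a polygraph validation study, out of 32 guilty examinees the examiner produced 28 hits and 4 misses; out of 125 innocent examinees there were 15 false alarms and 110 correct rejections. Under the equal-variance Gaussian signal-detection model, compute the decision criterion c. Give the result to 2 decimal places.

H = 28/32 = 0.8750
FA = 15/125 = 0.1200
z(H) = 1.150
z(FA) = -1.175
c = −½·[z(H) + z(FA)] = −0.5 × (1.150 + (-1.175)) = 0.0125
c > 0: the examiner has a conservative response bias.

c = 0.01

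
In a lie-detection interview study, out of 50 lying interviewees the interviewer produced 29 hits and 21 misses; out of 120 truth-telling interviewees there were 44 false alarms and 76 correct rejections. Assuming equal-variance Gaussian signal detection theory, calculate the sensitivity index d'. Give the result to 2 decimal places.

H = 29/50 = 0.5800
FA = 44/120 = 0.3667
Φ⁻¹(0.5800) = 0.202, Φ⁻¹(0.3667) = -0.341
d' = z(H) − z(FA) = 0.202 − (-0.341) = 0.543

d' = 0.54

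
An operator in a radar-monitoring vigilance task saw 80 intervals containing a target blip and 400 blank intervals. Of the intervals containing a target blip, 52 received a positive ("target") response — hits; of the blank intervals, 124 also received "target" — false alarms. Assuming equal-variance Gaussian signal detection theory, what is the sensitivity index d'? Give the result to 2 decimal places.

H = 52/80 = 0.6500
FA = 124/400 = 0.3100
z(H) = z(0.6500) = 0.385
z(FA) = z(0.3100) = -0.496
d' = z(H) − z(FA) = 0.385 − (-0.496) = 0.881

d' = 0.88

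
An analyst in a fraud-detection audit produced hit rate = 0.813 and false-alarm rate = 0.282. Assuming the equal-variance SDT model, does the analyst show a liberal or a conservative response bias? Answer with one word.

liberal

z(H) = 0.889, z(FA) = -0.577
c = −½·(z(H) + z(FA)) = -0.156
c < 0 → liberal criterion (biased toward responding “yes”).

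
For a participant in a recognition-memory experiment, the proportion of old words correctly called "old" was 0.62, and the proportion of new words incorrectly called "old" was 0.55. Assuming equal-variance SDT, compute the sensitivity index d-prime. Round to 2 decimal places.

d-prime = 0.18

z(H) = z(0.62) = 0.3055
z(FA) = z(0.55) = 0.1257
d' = z(H) − z(FA) = 0.3055 − 0.1257 = 0.1798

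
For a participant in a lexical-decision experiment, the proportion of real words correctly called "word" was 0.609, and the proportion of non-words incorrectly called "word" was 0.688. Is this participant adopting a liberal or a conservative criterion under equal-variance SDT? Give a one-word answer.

z(H) = 0.277, z(FA) = 0.490
c = −½·(z(H) + z(FA)) = -0.3835
c < 0 → liberal criterion (biased toward responding “yes”).

liberal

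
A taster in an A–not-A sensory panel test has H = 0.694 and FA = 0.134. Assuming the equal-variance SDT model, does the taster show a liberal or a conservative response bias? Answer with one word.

conservative

z(H) = 0.507, z(FA) = -1.108
c = −½·(z(H) + z(FA)) = 0.3005
c > 0 → conservative criterion (biased toward responding “no”).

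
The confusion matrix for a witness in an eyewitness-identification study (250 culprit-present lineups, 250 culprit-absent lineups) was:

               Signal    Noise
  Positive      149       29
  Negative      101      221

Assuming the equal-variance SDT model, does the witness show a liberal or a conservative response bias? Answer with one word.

z(H) = 0.243, z(FA) = -1.195
c = −½·(z(H) + z(FA)) = 0.476
c > 0 → conservative criterion (biased toward responding “no”).

conservative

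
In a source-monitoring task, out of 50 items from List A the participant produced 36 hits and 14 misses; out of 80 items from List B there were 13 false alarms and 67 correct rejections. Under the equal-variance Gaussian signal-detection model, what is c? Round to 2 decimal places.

c = 0.20

H = 36/50 = 0.7200
FA = 13/80 = 0.1625
z(H) = z(0.7200) = 0.583
z(FA) = z(0.1625) = -0.984
c = −½·[z(H) + z(FA)] = −0.5 × (0.583 + (-0.984)) = 0.2005
c > 0: the participant has a conservative response bias.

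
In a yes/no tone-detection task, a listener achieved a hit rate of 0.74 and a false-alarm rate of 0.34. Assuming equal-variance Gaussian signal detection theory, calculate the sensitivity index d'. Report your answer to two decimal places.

d' = 1.06

z(0.74) = 0.643, z(0.34) = -0.412
d' = z(H) − z(FA) = 0.643 − (-0.412) = 1.055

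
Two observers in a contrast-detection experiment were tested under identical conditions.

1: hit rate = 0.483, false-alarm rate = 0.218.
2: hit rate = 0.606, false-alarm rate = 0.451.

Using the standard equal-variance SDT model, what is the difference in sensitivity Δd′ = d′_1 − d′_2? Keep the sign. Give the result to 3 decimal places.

1: z(0.483) = -0.0426, z(0.218) = -0.7790, d' = 0.7364
2: z(0.606) = 0.2689, z(0.451) = -0.1231, d' = 0.3920
Δd' = d'_1 − d'_2 = 0.7364 − 0.3920 = 0.3444
1 has the higher sensitivity.

Δd′ = 0.344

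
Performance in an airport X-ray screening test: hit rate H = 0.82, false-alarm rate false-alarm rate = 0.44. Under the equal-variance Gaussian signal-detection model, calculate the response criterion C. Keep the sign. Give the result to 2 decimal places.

C = -0.38

z(H) = 0.9154
z(FA) = -0.1510
c = −½·[z(H) + z(FA)] = −0.5 × (0.9154 + (-0.1510)) = -0.3822
c < 0: the screener has a liberal response bias.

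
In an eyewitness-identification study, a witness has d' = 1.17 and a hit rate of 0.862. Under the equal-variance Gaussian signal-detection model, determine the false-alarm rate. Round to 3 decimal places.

z(hit rate) = z(0.862) = 1.0893
z(FA) = z(H) − d' = 1.0893 − 1.17 = -0.0807
false-alarm rate = Φ(-0.0807) = 0.4678

false-alarm rate = 0.468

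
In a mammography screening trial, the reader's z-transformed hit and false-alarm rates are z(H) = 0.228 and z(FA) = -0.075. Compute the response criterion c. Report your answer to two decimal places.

c = −½·[z(H) + z(FA)] = −½·(0.228 + (-0.075)) = -0.0765
c < 0: the reader has a liberal response bias.

c = -0.08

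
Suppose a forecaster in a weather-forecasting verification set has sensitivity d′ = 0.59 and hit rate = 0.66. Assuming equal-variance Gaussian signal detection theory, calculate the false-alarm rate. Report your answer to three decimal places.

false-alarm rate = 0.430

z(hit rate) = z(0.66) = 0.4125
z(FA) = z(H) − d' = 0.4125 − 0.59 = -0.1775
false-alarm rate = Φ(-0.1775) = 0.4296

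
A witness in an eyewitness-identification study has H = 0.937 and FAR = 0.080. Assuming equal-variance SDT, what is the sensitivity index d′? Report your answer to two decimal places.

z(H) = z(0.937) = 1.530
z(FA) = z(0.080) = -1.405
d' = z(H) − z(FA) = 1.530 − (-1.405) = 2.935

d′ = 2.94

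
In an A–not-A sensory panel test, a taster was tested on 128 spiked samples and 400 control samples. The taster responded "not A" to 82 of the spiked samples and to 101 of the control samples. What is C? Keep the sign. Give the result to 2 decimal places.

H = 82/128 = 0.6406
FA = 101/400 = 0.2525
Φ⁻¹(0.6406) = 0.3601, Φ⁻¹(0.2525) = -0.6666
c = −½·[z(H) + z(FA)] = −0.5 × (0.3601 + (-0.6666)) = 0.15325
c > 0: the taster has a conservative response bias.

C = 0.15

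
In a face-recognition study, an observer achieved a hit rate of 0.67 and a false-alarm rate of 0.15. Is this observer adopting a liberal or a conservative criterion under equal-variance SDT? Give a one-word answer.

z(H) = 0.440, z(FA) = -1.036
c = −½·(z(H) + z(FA)) = 0.298
c > 0 → conservative criterion (biased toward responding “no”).

conservative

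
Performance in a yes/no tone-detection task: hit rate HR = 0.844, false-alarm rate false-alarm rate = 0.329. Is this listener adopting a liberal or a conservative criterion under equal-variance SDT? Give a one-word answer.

liberal

z(H) = 1.011, z(FA) = -0.443
c = −½·(z(H) + z(FA)) = -0.284
c < 0 → liberal criterion (biased toward responding “yes”).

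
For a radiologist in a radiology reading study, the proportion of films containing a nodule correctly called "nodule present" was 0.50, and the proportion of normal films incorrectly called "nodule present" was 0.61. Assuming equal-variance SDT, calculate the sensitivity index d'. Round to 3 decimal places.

d' = -0.279

Φ⁻¹(H) = Φ⁻¹(0.50) = 0.0000
Φ⁻¹(FA) = Φ⁻¹(0.61) = 0.2793
d' = z(H) − z(FA) = 0.0000 − 0.2793 = -0.2793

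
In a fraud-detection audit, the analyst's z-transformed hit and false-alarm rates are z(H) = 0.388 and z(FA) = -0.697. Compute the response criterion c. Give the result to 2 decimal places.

c = 0.15

c = −½·[z(H) + z(FA)] = −½·(0.388 + (-0.697)) = 0.1545
c > 0: the analyst has a conservative response bias.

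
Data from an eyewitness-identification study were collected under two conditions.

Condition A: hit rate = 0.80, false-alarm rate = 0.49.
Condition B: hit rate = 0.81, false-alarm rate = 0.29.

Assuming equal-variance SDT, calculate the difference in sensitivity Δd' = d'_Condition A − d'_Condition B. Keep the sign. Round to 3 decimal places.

Δd' = -0.565

Condition A: z(0.80) = 0.8416, z(0.49) = -0.0251, d' = 0.8667
Condition B: z(0.81) = 0.8779, z(0.29) = -0.5534, d' = 1.4313
Δd' = d'_Condition A − d'_Condition B = 0.8667 − 1.4313 = -0.5646
Condition B has the higher sensitivity.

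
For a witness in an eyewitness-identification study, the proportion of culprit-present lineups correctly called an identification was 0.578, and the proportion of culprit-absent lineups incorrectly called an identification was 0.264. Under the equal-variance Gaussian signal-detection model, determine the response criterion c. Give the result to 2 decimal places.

c = 0.22

Φ⁻¹(H) = Φ⁻¹(0.578) = 0.197
Φ⁻¹(FA) = Φ⁻¹(0.264) = -0.631
c = −½·[z(H) + z(FA)] = −0.5 × (0.197 + (-0.631)) = 0.217
c > 0: the witness has a conservative response bias.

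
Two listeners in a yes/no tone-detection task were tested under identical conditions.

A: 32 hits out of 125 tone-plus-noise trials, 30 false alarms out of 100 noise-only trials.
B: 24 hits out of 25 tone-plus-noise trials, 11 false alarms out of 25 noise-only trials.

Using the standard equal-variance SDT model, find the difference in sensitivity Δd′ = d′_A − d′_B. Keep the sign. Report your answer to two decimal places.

A: z(0.2560) = -0.656, z(0.3000) = -0.524, d' = -0.132
B: z(0.9600) = 1.751, z(0.4400) = -0.151, d' = 1.902
Δd' = d'_A − d'_B = -0.132 − 1.902 = -2.034
B has the higher sensitivity.

Δd′ = -2.03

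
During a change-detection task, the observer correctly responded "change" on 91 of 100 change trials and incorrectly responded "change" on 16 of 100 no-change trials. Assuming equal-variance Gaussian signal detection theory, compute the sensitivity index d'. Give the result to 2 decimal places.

H = 91/100 = 0.9100
FA = 16/100 = 0.1600
z(0.9100) = 1.3408, z(0.1600) = -0.9945
d' = z(H) − z(FA) = 1.3408 − (-0.9945) = 2.3353

d' = 2.34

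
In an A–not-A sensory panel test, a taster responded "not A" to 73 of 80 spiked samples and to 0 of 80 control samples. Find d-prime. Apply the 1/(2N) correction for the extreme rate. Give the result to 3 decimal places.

d-prime = 3.854

The false-alarm rate is 0/80 = 0, so apply the 1/(2N) correction: FA → 1/(2·80) = 0.00625.
z(H) = z(0.91250) = 1.3563
z(FA) = z(0.00625) = -2.4977
d' = 1.3563 − (-2.4977) = 3.8540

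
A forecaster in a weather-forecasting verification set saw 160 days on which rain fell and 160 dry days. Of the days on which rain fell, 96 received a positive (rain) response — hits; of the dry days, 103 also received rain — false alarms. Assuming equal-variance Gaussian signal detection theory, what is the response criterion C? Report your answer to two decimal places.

H = 96/160 = 0.6000
FA = 103/160 = 0.6438
z(H) = z(0.6000) = 0.253
z(FA) = z(0.6438) = 0.369
c = −½·[z(H) + z(FA)] = −0.5 × (0.253 + 0.369) = -0.311
c < 0: the forecaster has a liberal response bias.

C = -0.31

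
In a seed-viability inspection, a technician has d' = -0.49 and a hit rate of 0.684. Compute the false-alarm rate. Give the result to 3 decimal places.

false-alarm rate = 0.834

z(hit rate) = z(0.684) = 0.4789
z(FA) = z(H) − d' = 0.4789 − (-0.49) = 0.9689
false-alarm rate = Φ(0.9689) = 0.8337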